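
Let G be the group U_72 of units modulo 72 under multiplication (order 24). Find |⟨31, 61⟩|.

12

|⟨31⟩| = 6 and |⟨61⟩| = 6, so |H| is a multiple of lcm(6, 6) = 6 and divides |G| = 24.
Closing under the operation: H = {1, 7, 13, 19, 25, 31, 37, 43, 49, 55, 61, 67}, so |H| = 12.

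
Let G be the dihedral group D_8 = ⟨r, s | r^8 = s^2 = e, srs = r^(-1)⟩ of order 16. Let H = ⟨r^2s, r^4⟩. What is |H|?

|⟨r^2s⟩| = 2 and |⟨r^4⟩| = 2, so |H| is a multiple of lcm(2, 2) = 2 and divides |G| = 16.
Closing under the operation: H = {e, r^4, r^2s, r^6s}, so |H| = 4.

4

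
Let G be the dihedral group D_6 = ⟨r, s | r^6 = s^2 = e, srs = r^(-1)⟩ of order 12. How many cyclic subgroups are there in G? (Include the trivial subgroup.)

10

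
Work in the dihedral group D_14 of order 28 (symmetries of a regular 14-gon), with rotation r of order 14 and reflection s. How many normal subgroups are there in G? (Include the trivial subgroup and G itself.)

G has 28 subgroups. Checking conjugation-invariance by order — order 1: 1/1 normal; order 2: 1/15 normal; order 4: 0/7 normal; order 7: 1/1 normal; order 14: 3/3 normal; order 28: 1/1 normal.
Total normal subgroups: 7.

7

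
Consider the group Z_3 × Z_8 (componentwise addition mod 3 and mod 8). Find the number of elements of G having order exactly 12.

An element (a,b) has order lcm(ord(a), ord(b)); count pairs with lcm equal to 12.
Enumerating gives 4 such elements.

4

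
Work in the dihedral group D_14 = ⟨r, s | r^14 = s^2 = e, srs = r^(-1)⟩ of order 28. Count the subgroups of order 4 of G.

7

|G| = 28 and 4 | 28, so subgroups of order 4 are possible by Lagrange.
The subgroups of order 4 are: {e, r^7, r^3s, r^10s}; {e, r^7, r^4s, r^11s}; {e, r^7, r^5s, r^12s}; {e, r^7, r^6s, r^13s}; … (7 in all).
So G has 7 subgroups of order 4.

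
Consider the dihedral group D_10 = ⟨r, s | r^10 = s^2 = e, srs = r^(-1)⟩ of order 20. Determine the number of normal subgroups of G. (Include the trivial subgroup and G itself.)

G has 22 subgroups. Checking conjugation-invariance by order — order 1: 1/1 normal; order 2: 1/11 normal; order 4: 0/5 normal; order 5: 1/1 normal; order 10: 3/3 normal; order 20: 1/1 normal.
Total normal subgroups: 7.

7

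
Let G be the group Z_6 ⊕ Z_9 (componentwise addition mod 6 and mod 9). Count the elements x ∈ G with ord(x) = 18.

18

An element (a,b) has order lcm(ord(a), ord(b)); count pairs with lcm equal to 18.
Enumerating gives 18 such elements.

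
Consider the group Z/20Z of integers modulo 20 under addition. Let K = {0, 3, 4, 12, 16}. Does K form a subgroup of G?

3 ∈ K but its inverse 17 ∉ K, so K is not a subgroup.

No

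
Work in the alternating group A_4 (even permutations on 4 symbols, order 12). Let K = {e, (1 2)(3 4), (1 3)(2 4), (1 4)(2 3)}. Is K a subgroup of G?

Yes

|K| = 4 divides |G| = 12, consistent with Lagrange.
K contains the identity, every element's inverse is in K, and K is closed under ∘: it is a subgroup.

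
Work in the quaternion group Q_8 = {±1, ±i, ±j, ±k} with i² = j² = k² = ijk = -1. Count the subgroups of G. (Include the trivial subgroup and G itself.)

6

|G| = 8, so by Lagrange every subgroup order divides 8. Divisors: 1, 2, 4, 8.
Subgroups by order — order 1: 1; order 2: 1; order 4: 3; order 8: 1.
Total: 1 + 1 + 3 + 1 = 6.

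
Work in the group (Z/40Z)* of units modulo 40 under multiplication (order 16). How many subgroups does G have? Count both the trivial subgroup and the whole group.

27

|G| = 16, so by Lagrange every subgroup order divides 16. Divisors: 1, 2, 4, 8, 16.
Subgroups by order — order 1: 1; order 2: 7; order 4: 11; order 8: 7; order 16: 1.
Total: 1 + 7 + 11 + 7 + 1 = 27.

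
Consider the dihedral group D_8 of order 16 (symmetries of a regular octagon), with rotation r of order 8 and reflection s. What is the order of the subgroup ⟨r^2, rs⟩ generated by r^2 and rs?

|⟨r^2⟩| = 4 and |⟨rs⟩| = 2, so |H| is a multiple of lcm(4, 2) = 4 and divides |G| = 16.
Closing under the operation: H = {e, r^2, r^4, r^6, rs, r^3s, r^5s, r^7s}, so |H| = 8.

8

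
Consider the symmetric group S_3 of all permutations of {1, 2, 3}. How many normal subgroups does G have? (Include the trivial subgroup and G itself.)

G has 6 subgroups. Checking conjugation-invariance by order — order 1: 1/1 normal; order 2: 0/3 normal; order 3: 1/1 normal; order 6: 1/1 normal.
Total normal subgroups: 3.

3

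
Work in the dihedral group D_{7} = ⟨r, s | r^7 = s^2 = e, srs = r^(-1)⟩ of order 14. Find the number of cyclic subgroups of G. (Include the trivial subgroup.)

Each element a generates a cyclic subgroup ⟨a⟩; distinct elements may generate the same one (a cyclic group of order d has φ(d) generators).
Cyclic subgroups by order — order 1: 1; order 2: 7; order 7: 1.
Total: 9.

9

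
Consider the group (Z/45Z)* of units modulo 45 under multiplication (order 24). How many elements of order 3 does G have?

The elements of order 3 are: 16, 31.
That's 2.

2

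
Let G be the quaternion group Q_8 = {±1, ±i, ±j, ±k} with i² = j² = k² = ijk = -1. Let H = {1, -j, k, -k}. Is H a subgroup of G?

-j ∈ H but its inverse j ∉ H, so H is not a subgroup.

No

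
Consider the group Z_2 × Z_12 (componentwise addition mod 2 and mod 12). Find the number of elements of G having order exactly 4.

An element (a,b) has order lcm(ord(a), ord(b)); count pairs with lcm equal to 4.
Enumerating gives 4 such elements.

4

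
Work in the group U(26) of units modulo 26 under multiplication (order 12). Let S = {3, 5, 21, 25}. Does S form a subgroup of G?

No

The identity 1 ∉ S, so S is not a subgroup.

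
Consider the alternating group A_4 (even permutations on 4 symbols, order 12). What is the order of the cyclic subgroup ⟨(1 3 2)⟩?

Computing powers of (1 3 2): the smallest k with ((1 3 2))^k = e is k = 3.

3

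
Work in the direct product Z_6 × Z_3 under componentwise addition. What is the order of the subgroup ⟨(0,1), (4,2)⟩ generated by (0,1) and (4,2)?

|⟨(0,1)⟩| = 3 and |⟨(4,2)⟩| = 3, so |H| is a multiple of lcm(3, 3) = 3 and divides |G| = 18.
Closing under the operation: H = {(0,0), (0,1), (0,2), (2,0), (2,1), (2,2), (4,0), (4,1), (4,2)}, so |H| = 9.

9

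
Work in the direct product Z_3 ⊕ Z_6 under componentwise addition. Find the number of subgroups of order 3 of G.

|G| = 18 and 3 | 18, so subgroups of order 3 are possible by Lagrange.
The subgroups of order 3 are: {(0,0), (0,2), (0,4)}; {(0,0), (1,0), (2,0)}; {(0,0), (1,2), (2,4)}; {(0,0), (1,4), (2,2)}.
So G has 4 subgroups of order 3.

4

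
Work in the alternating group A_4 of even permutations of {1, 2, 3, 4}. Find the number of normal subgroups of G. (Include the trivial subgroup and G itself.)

G has 10 subgroups. Checking conjugation-invariance by order — order 1: 1/1 normal; order 2: 0/3 normal; order 3: 0/4 normal; order 4: 1/1 normal; order 12: 1/1 normal.
Total normal subgroups: 3.

3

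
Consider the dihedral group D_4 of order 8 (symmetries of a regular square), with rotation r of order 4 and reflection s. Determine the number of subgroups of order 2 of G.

|G| = 8 and 2 | 8, so subgroups of order 2 are possible by Lagrange.
The subgroups of order 2 are: {e, r^2}; {e, r^2s}; {e, r^3s}; {e, rs}; … (5 in all).
So G has 5 subgroups of order 2.

5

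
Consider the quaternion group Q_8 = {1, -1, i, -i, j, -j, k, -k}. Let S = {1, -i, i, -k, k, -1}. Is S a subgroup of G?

No

|S| = 6 does not divide |G| = 8, so by Lagrange S is not a subgroup.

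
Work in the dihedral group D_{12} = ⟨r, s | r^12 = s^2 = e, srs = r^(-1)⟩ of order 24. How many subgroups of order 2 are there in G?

|G| = 24 and 2 | 24, so subgroups of order 2 are possible by Lagrange.
The subgroups of order 2 are: {e, r^10s}; {e, r^11s}; {e, r^2s}; {e, r^3s}; … (13 in all).
So G has 13 subgroups of order 2.

13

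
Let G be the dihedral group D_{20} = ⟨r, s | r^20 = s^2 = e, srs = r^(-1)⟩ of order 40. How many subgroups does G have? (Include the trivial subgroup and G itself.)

48

|G| = 40, so by Lagrange every subgroup order divides 40. Divisors: 1, 2, 4, 5, 8, 10, 20, 40.
Subgroups by order — order 1: 1; order 2: 21; order 4: 11; order 5: 1; order 8: 5; order 10: 5; order 20: 3; order 40: 1.
Total: 1 + 21 + 11 + 1 + 5 + 5 + 3 + 1 = 48.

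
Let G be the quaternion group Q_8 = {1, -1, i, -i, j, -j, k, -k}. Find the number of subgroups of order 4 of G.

|G| = 8 and 4 | 8, so subgroups of order 4 are possible by Lagrange.
The subgroups of order 4 are: {1, -1, i, -i}; {1, -1, j, -j}; {1, -1, k, -k}.
So G has 3 subgroups of order 4.

3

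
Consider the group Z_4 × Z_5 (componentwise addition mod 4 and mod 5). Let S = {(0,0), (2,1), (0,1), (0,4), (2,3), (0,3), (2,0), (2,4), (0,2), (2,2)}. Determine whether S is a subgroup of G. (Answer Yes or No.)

|S| = 10 divides |G| = 20, consistent with Lagrange.
S contains the identity, every element's inverse is in S, and S is closed under +: it is a subgroup.
In fact S = ⟨(2,4)⟩.

Yes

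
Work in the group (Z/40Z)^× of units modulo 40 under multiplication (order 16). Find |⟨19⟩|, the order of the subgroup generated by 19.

Compute successive powers of 19 mod 40: 19, 1; 19^2 ≡ 1 (mod 40).
So |⟨19⟩| = 2.

2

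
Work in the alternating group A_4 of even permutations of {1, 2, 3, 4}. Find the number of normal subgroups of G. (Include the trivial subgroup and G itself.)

G has 10 subgroups. Checking conjugation-invariance by order — order 1: 1/1 normal; order 2: 0/3 normal; order 3: 0/4 normal; order 4: 1/1 normal; order 12: 1/1 normal.
Total normal subgroups: 3.

3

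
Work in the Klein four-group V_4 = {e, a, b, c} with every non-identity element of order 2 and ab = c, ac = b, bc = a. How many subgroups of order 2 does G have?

3

|G| = 4 and 2 | 4, so subgroups of order 2 are possible by Lagrange.
The subgroups of order 2 are: {e, a}; {e, b}; {e, c}.
So G has 3 subgroups of order 2.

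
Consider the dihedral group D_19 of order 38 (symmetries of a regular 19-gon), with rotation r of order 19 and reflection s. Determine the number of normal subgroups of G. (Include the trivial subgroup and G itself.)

3

G has 22 subgroups. Checking conjugation-invariance by order — order 1: 1/1 normal; order 2: 0/19 normal; order 19: 1/1 normal; order 38: 1/1 normal.
Total normal subgroups: 3.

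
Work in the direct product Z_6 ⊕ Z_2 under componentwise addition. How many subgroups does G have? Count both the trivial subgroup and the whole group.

10

|G| = 12, so by Lagrange every subgroup order divides 12. Divisors: 1, 2, 3, 4, 6, 12.
Subgroups by order — order 1: 1; order 2: 3; order 3: 1; order 4: 1; order 6: 3; order 12: 1.
Total: 1 + 3 + 1 + 1 + 3 + 1 = 10.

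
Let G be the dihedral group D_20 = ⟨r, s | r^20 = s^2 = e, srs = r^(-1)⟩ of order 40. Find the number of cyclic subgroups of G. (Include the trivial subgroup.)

Group the elements of G by the cyclic subgroup they generate; each cyclic subgroup of order d accounts for φ(d) elements.
Cyclic subgroups by order — order 1: 1; order 2: 21; order 4: 1; order 5: 1; order 10: 1; order 20: 1.
Total: 26.

26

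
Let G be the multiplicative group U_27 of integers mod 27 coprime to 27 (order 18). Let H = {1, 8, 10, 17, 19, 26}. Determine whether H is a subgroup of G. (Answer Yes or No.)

Yes

|H| = 6 divides |G| = 18, consistent with Lagrange.
H contains the identity, every element's inverse is in H, and H is closed under ·: it is a subgroup.
In fact H = ⟨17⟩.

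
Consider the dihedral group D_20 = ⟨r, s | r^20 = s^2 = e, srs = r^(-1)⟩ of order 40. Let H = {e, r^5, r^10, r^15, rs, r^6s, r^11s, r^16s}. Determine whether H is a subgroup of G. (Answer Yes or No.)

Yes

|H| = 8 divides |G| = 40, consistent with Lagrange.
H contains the identity, every element's inverse is in H, and H is closed under ·: it is a subgroup.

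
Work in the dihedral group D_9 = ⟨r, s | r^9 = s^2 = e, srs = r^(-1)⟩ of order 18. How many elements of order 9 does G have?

The elements of order 9 are: r, r^2, r^4, r^5, r^7, r^8.
That's 6.

6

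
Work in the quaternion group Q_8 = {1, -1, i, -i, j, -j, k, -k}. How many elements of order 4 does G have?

The elements of order 4 are: i, -i, j, -j, k, -k.
That's 6.

6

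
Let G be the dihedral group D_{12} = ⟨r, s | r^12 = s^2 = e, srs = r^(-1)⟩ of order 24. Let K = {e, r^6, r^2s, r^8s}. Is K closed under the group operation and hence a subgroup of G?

|K| = 4 divides |G| = 24, consistent with Lagrange.
K contains the identity, every element's inverse is in K, and K is closed under ·: it is a subgroup.

Yes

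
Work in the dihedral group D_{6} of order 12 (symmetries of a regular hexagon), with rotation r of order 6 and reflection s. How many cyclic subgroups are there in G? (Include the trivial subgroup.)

Each element a generates a cyclic subgroup ⟨a⟩; distinct elements may generate the same one (a cyclic group of order d has φ(d) generators).
Cyclic subgroups by order — order 1: 1; order 2: 7; order 3: 1; order 6: 1.
Total: 10.

10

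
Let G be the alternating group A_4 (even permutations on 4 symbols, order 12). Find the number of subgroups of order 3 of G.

4

|G| = 12 and 3 | 12, so subgroups of order 3 are possible by Lagrange.
The subgroups of order 3 are: {e, (1 2 3), (1 3 2)}; {e, (1 2 4), (1 4 2)}; {e, (1 3 4), (1 4 3)}; {e, (2 3 4), (2 4 3)}.
So G has 4 subgroups of order 3.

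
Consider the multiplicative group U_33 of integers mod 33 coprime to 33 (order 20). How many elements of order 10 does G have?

Enumerating element orders in G gives 12 elements of order 10.

12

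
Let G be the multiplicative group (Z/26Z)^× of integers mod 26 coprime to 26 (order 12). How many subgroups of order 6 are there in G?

1

|G| = 12 and 6 | 12, so subgroups of order 6 are possible by Lagrange.
The subgroups of order 6 are: {1, 3, 9, 17, 23, 25}.
So G has 1 subgroup of order 6.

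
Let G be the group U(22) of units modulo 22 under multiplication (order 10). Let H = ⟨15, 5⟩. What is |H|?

5

|⟨15⟩| = 5 and |⟨5⟩| = 5, so |H| is a multiple of lcm(5, 5) = 5 and divides |G| = 10.
Closing under the operation: H = {1, 3, 5, 9, 15}, so |H| = 5.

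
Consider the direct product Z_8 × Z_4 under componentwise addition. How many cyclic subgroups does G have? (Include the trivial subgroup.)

A cyclic subgroup of order d is generated by each of its φ(d) elements of order d, so the cyclic subgroups of order d number (#elements of order d)/φ(d).
Cyclic subgroups by order — order 1: 1; order 2: 3; order 4: 6; order 8: 4.
Total: 14.

14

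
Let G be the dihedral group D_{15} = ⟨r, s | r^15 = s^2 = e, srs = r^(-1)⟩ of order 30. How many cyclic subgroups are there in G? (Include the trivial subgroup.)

19

Each element a generates a cyclic subgroup ⟨a⟩; distinct elements may generate the same one (a cyclic group of order d has φ(d) generators).
Cyclic subgroups by order — order 1: 1; order 2: 15; order 3: 1; order 5: 1; order 15: 1.
Total: 19.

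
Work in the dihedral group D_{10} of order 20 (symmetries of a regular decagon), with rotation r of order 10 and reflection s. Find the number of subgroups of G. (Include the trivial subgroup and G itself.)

22

|G| = 20, so by Lagrange every subgroup order divides 20. Divisors: 1, 2, 4, 5, 10, 20.
Subgroups by order — order 1: 1; order 2: 11; order 4: 5; order 5: 1; order 10: 3; order 20: 1.
Total: 1 + 11 + 5 + 1 + 3 + 1 = 22.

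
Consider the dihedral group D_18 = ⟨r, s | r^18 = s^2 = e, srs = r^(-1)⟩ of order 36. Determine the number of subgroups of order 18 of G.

|G| = 36 and 18 | 36, so subgroups of order 18 are possible by Lagrange.
The subgroups of order 18 are: {e, r, r^2, r^3, r^4, r^5, r^6, r^7, r^8, r^9, r^10, r^11, r^12, r^13, r^14, r^15, r^16, r^17}; {e, r^2, r^4, r^6, r^8, r^10, r^12, r^14, r^16, s, r^2s, r^4s, r^6s, r^8s, r^10s, r^12s, r^14s, r^16s}; {e, r^2, r^4, r^6, r^8, r^10, r^12, r^14, r^16, rs, r^3s, r^5s, r^7s, r^9s, r^11s, r^13s, r^15s, r^17s}.
So G has 3 subgroups of order 18.

3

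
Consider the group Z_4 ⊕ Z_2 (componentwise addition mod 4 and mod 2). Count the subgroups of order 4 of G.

3

|G| = 8 and 4 | 8, so subgroups of order 4 are possible by Lagrange.
The subgroups of order 4 are: {(0,0), (0,1), (2,0), (2,1)}; {(0,0), (1,0), (2,0), (3,0)}; {(0,0), (1,1), (2,0), (3,1)}.
So G has 3 subgroups of order 4.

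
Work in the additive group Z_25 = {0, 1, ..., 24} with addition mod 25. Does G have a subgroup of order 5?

5 | 25. A subgroup of order 5 is {0, 5, 10, 15, 20}.

Yes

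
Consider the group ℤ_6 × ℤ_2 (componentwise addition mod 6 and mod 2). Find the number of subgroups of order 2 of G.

3

|G| = 12 and 2 | 12, so subgroups of order 2 are possible by Lagrange.
The subgroups of order 2 are: {(0,0), (0,1)}; {(0,0), (3,0)}; {(0,0), (3,1)}.
So G has 3 subgroups of order 2.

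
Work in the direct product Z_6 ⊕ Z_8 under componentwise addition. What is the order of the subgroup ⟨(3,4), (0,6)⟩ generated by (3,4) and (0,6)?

|⟨(3,4)⟩| = 2 and |⟨(0,6)⟩| = 4, so |H| is a multiple of lcm(2, 4) = 4 and divides |G| = 48.
Closing under the operation: H = {(0,0), (0,2), (0,4), (0,6), (3,0), (3,2), (3,4), (3,6)}, so |H| = 8.

8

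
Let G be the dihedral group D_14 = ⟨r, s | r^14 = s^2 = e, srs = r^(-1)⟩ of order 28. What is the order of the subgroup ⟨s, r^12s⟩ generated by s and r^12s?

14

|⟨s⟩| = 2 and |⟨r^12s⟩| = 2, so |H| is a multiple of lcm(2, 2) = 2 and divides |G| = 28.
Closing under the operation: H = {e, r^2, r^4, r^6, r^8, r^10, r^12, s, r^2s, r^4s, r^6s, r^8s, r^10s, r^12s}, so |H| = 14.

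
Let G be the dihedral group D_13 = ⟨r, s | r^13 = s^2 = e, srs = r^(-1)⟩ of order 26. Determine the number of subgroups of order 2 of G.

|G| = 26 and 2 | 26, so subgroups of order 2 are possible by Lagrange.
The subgroups of order 2 are: {e, r^10s}; {e, r^11s}; {e, r^12s}; {e, r^2s}; … (13 in all).
So G has 13 subgroups of order 2.

13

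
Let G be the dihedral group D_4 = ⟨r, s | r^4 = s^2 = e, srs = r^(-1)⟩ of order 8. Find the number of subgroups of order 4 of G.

3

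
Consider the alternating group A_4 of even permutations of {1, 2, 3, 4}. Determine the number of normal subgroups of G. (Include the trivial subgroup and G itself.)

G has 10 subgroups. Checking conjugation-invariance by order — order 1: 1/1 normal; order 2: 0/3 normal; order 3: 0/4 normal; order 4: 1/1 normal; order 12: 1/1 normal.
Total normal subgroups: 3.

3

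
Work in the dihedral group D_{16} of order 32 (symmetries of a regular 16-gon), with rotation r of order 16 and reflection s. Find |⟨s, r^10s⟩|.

|⟨s⟩| = 2 and |⟨r^10s⟩| = 2, so |H| is a multiple of lcm(2, 2) = 2 and divides |G| = 32.
Closing under the operation: H = {e, r^2, r^4, r^6, r^8, r^10, r^12, r^14, s, r^2s, r^4s, r^6s, r^8s, r^10s, r^12s, r^14s}, so |H| = 16.

16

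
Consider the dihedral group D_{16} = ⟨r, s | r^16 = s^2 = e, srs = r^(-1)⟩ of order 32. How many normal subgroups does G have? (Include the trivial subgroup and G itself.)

8

G has 36 subgroups. Checking conjugation-invariance by order — order 1: 1/1 normal; order 2: 1/17 normal; order 4: 1/9 normal; order 8: 1/5 normal; order 16: 3/3 normal; order 32: 1/1 normal.
Total normal subgroups: 8.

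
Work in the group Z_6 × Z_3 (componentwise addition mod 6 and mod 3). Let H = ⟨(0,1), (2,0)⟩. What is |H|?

|⟨(0,1)⟩| = 3 and |⟨(2,0)⟩| = 3, so |H| is a multiple of lcm(3, 3) = 3 and divides |G| = 18.
Closing under the operation: H = {(0,0), (0,1), (0,2), (2,0), (2,1), (2,2), (4,0), (4,1), (4,2)}, so |H| = 9.

9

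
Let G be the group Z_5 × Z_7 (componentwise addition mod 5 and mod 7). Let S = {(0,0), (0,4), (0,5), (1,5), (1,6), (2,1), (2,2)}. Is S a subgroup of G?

No

(0,4) ∈ S but its inverse (0,3) ∉ S, so S is not a subgroup.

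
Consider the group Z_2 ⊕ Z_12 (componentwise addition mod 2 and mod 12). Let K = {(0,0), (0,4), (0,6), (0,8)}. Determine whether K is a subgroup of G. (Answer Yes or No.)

No

Closure fails: (0,4) + (0,6) = (0,10) ∉ K. So K is not a subgroup.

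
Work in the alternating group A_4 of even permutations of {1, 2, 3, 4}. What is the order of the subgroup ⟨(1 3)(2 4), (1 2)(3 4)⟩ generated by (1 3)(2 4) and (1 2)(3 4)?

4

|⟨(1 3)(2 4)⟩| = 2 and |⟨(1 2)(3 4)⟩| = 2, so |H| is a multiple of lcm(2, 2) = 2 and divides |G| = 12.
Closing under the operation: H = {e, (1 2)(3 4), (1 3)(2 4), (1 4)(2 3)}, so |H| = 4.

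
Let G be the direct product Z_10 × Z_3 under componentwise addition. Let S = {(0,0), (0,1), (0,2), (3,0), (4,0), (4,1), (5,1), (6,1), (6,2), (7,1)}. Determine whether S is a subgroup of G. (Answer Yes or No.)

No

(4,0) ∈ S but its inverse (6,0) ∉ S, so S is not a subgroup.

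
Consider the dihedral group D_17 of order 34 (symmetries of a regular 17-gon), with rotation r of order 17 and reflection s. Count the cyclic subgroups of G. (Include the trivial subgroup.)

A cyclic subgroup of order d is generated by each of its φ(d) elements of order d, so the cyclic subgroups of order d number (#elements of order d)/φ(d).
Cyclic subgroups by order — order 1: 1; order 2: 17; order 17: 1.
Total: 19.

19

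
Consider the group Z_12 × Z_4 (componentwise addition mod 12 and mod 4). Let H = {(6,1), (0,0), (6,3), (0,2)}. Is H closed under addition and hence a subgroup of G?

Yes

|H| = 4 divides |G| = 48, consistent with Lagrange.
H contains the identity, every element's inverse is in H, and H is closed under +: it is a subgroup.
In fact H = ⟨(6,1)⟩.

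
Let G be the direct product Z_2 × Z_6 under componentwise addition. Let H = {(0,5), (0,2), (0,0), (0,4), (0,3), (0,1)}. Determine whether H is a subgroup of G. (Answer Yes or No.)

|H| = 6 divides |G| = 12, consistent with Lagrange.
H contains the identity, every element's inverse is in H, and H is closed under +: it is a subgroup.
In fact H = ⟨(0,1)⟩.

Yes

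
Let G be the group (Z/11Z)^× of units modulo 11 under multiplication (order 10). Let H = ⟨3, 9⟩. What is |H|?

|⟨3⟩| = 5 and |⟨9⟩| = 5, so |H| is a multiple of lcm(5, 5) = 5 and divides |G| = 10.
Closing under the operation: H = {1, 3, 4, 5, 9}, so |H| = 5.

5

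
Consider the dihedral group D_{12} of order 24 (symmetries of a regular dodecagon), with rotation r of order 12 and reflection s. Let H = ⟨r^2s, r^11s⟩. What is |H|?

|⟨r^2s⟩| = 2 and |⟨r^11s⟩| = 2, so |H| is a multiple of lcm(2, 2) = 2 and divides |G| = 24.
Closing under the operation: H = {e, r^3, r^6, r^9, r^2s, r^5s, r^8s, r^11s}, so |H| = 8.

8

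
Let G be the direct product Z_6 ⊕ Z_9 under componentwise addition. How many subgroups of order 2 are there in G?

1

|G| = 54 and 2 | 54, so subgroups of order 2 are possible by Lagrange.
The subgroups of order 2 are: {(0,0), (3,0)}.
So G has 1 subgroup of order 2.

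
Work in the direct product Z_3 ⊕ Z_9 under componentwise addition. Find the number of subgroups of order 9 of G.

4

|G| = 27 and 9 | 27, so subgroups of order 9 are possible by Lagrange.
The subgroups of order 9 are: {(0,0), (0,1), (0,2), (0,3), (0,4), (0,5), (0,6), (0,7), (0,8)}; {(0,0), (0,3), (0,6), (1,0), (1,3), (1,6), (2,0), (2,3), (2,6)}; {(0,0), (0,3), (0,6), (1,1), (1,4), (1,7), (2,2), (2,5), (2,8)}; {(0,0), (0,3), (0,6), (1,2), (1,5), (1,8), (2,1), (2,4), (2,7)}.
So G has 4 subgroups of order 9.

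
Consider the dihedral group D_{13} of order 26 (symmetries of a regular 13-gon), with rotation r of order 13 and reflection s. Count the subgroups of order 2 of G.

|G| = 26 and 2 | 26, so subgroups of order 2 are possible by Lagrange.
The subgroups of order 2 are: {e, r^10s}; {e, r^11s}; {e, r^12s}; {e, r^2s}; … (13 in all).
So G has 13 subgroups of order 2.

13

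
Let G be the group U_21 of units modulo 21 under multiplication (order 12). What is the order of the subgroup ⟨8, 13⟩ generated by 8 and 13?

|⟨8⟩| = 2 and |⟨13⟩| = 2, so |H| is a multiple of lcm(2, 2) = 2 and divides |G| = 12.
Closing under the operation: H = {1, 8, 13, 20}, so |H| = 4.

4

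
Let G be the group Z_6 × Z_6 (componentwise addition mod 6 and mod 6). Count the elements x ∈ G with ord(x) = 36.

An element (a,b) has order lcm(ord(a), ord(b)); count pairs with lcm equal to 36.
Enumerating gives 0 such elements.

0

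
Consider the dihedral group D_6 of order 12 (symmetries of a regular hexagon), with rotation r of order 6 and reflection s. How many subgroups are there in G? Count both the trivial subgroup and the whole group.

16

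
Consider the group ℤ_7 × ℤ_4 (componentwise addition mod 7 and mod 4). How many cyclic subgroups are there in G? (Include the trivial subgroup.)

6

Group the elements of G by the cyclic subgroup they generate; each cyclic subgroup of order d accounts for φ(d) elements.
Cyclic subgroups by order — order 1: 1; order 2: 1; order 4: 1; order 7: 1; order 14: 1; order 28: 1.
Total: 6.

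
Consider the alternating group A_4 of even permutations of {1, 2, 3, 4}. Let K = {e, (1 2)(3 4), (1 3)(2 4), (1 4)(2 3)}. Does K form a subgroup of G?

Yes

|K| = 4 divides |G| = 12, consistent with Lagrange.
K contains the identity, every element's inverse is in K, and K is closed under ∘: it is a subgroup.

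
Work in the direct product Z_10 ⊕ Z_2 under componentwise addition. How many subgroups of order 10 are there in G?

3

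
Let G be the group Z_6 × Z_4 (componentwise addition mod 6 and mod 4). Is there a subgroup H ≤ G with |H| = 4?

4 | 24. A subgroup of order 4 is {(0,0), (0,1), (0,2), (0,3)}.

Yes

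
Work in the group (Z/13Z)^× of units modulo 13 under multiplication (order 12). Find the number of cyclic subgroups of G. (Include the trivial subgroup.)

A cyclic subgroup of order d is generated by each of its φ(d) elements of order d, so the cyclic subgroups of order d number (#elements of order d)/φ(d).
Cyclic subgroups by order — order 1: 1; order 2: 1; order 3: 1; order 4: 1; order 6: 1; order 12: 1.
Total: 6.

6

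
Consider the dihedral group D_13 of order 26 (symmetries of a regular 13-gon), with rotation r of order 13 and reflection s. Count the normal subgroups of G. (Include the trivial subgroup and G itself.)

3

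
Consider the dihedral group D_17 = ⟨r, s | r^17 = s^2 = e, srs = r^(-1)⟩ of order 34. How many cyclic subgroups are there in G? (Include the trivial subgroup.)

19

Each element a generates a cyclic subgroup ⟨a⟩; distinct elements may generate the same one (a cyclic group of order d has φ(d) generators).
Cyclic subgroups by order — order 1: 1; order 2: 17; order 17: 1.
Total: 19.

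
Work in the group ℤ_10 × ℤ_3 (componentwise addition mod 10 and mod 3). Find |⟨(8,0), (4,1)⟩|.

15

|⟨(8,0)⟩| = 5 and |⟨(4,1)⟩| = 15, so |H| is a multiple of lcm(5, 15) = 15 and divides |G| = 30.
Closing under the operation: H = {(0,0), (0,1), (0,2), (2,0), (2,1), (2,2), (4,0), (4,1), (4,2), (6,0), (6,1), (6,2), (8,0), (8,1), (8,2)}, so |H| = 15.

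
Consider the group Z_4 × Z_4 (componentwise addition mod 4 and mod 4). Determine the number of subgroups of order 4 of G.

7

|G| = 16 and 4 | 16, so subgroups of order 4 are possible by Lagrange.
The subgroups of order 4 are: {(0,0), (0,1), (0,2), (0,3)}; {(0,0), (0,2), (2,0), (2,2)}; {(0,0), (0,2), (2,1), (2,3)}; {(0,0), (1,0), (2,0), (3,0)}; … (7 in all).
So G has 7 subgroups of order 4.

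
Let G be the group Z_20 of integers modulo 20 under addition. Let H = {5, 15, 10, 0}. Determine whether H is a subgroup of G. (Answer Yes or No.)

Yes

|H| = 4 divides |G| = 20, consistent with Lagrange.
H contains the identity, every element's inverse is in H, and H is closed under +: it is a subgroup.
In fact H = ⟨5⟩.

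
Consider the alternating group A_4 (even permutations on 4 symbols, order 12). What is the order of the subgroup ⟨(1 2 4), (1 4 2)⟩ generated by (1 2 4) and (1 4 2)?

3

|⟨(1 2 4)⟩| = 3 and |⟨(1 4 2)⟩| = 3, so |H| is a multiple of lcm(3, 3) = 3 and divides |G| = 12.
Closing under the operation: H = {e, (1 2 4), (1 4 2)}, so |H| = 3.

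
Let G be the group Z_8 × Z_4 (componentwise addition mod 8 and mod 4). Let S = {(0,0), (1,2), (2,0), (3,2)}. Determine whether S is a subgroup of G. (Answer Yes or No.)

(3,2) ∈ S but its inverse (5,2) ∉ S, so S is not a subgroup.

No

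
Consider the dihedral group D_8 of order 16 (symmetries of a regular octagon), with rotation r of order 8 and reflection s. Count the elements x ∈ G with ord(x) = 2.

9

Enumerating element orders in G gives 9 elements of order 2.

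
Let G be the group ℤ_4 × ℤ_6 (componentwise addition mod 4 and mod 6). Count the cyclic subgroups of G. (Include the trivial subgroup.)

Group the elements of G by the cyclic subgroup they generate; each cyclic subgroup of order d accounts for φ(d) elements.
Cyclic subgroups by order — order 1: 1; order 2: 3; order 3: 1; order 4: 2; order 6: 3; order 12: 2.
Total: 12.

12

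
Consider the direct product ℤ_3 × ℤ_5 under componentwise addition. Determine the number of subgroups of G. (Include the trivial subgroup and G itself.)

4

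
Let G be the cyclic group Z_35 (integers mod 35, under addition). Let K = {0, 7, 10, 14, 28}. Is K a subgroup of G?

10 ∈ K but its inverse 25 ∉ K, so K is not a subgroup.

No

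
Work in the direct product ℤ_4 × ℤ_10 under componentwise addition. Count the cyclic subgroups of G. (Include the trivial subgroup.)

12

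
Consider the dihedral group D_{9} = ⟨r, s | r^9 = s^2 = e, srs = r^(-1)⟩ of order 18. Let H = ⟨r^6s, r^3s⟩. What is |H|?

6

|⟨r^6s⟩| = 2 and |⟨r^3s⟩| = 2, so |H| is a multiple of lcm(2, 2) = 2 and divides |G| = 18.
Closing under the operation: H = {e, r^3, r^6, s, r^3s, r^6s}, so |H| = 6.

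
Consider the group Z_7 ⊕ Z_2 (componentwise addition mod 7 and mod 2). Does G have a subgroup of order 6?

6 does not divide |G| = 14, so by Lagrange no subgroup of order 6 exists.

No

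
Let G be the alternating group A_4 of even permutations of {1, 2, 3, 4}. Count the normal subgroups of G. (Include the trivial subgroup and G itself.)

G has 10 subgroups. Checking conjugation-invariance by order — order 1: 1/1 normal; order 2: 0/3 normal; order 3: 0/4 normal; order 4: 1/1 normal; order 12: 1/1 normal.
Total normal subgroups: 3.

3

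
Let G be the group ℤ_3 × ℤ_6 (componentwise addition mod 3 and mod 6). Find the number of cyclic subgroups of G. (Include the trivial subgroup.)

10

Each element a generates a cyclic subgroup ⟨a⟩; distinct elements may generate the same one (a cyclic group of order d has φ(d) generators).
Cyclic subgroups by order — order 1: 1; order 2: 1; order 3: 4; order 6: 4.
Total: 10.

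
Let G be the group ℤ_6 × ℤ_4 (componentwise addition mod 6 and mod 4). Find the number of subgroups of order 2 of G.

|G| = 24 and 2 | 24, so subgroups of order 2 are possible by Lagrange.
The subgroups of order 2 are: {(0,0), (0,2)}; {(0,0), (3,0)}; {(0,0), (3,2)}.
So G has 3 subgroups of order 2.

3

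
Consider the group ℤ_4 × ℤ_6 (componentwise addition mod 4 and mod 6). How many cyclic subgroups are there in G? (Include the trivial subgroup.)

12

Each element a generates a cyclic subgroup ⟨a⟩; distinct elements may generate the same one (a cyclic group of order d has φ(d) generators).
Cyclic subgroups by order — order 1: 1; order 2: 3; order 3: 1; order 4: 2; order 6: 3; order 12: 2.
Total: 12.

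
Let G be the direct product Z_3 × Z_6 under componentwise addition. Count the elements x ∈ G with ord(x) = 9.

0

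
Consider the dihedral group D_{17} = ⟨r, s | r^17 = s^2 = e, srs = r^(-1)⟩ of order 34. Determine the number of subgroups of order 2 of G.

17

|G| = 34 and 2 | 34, so subgroups of order 2 are possible by Lagrange.
The subgroups of order 2 are: {e, r^10s}; {e, r^11s}; {e, r^12s}; {e, r^13s}; … (17 in all).
So G has 17 subgroups of order 2.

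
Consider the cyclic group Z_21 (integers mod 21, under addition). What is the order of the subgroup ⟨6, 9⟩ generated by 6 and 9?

7

|⟨6⟩| = 7 and |⟨9⟩| = 7, so |H| is a multiple of lcm(7, 7) = 7 and divides |G| = 21.
Closing under the operation: H = {0, 3, 6, 9, 12, 15, 18}, so |H| = 7.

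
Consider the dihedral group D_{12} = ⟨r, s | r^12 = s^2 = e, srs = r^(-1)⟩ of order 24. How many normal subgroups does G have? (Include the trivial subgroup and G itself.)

9

G has 34 subgroups. Checking conjugation-invariance by order — order 1: 1/1 normal; order 2: 1/13 normal; order 3: 1/1 normal; order 4: 1/7 normal; order 6: 1/5 normal; order 8: 0/3 normal; order 12: 3/3 normal; order 24: 1/1 normal.
Total normal subgroups: 9.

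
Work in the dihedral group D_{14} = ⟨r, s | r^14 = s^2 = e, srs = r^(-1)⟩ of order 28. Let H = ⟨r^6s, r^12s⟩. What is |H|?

14

|⟨r^6s⟩| = 2 and |⟨r^12s⟩| = 2, so |H| is a multiple of lcm(2, 2) = 2 and divides |G| = 28.
Closing under the operation: H = {e, r^2, r^4, r^6, r^8, r^10, r^12, s, r^2s, r^4s, r^6s, r^8s, r^10s, r^12s}, so |H| = 14.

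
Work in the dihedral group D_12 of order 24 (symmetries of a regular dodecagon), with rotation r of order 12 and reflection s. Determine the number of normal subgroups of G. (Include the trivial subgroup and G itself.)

G has 34 subgroups. Checking conjugation-invariance by order — order 1: 1/1 normal; order 2: 1/13 normal; order 3: 1/1 normal; order 4: 1/7 normal; order 6: 1/5 normal; order 8: 0/3 normal; order 12: 3/3 normal; order 24: 1/1 normal.
Total normal subgroups: 9.

9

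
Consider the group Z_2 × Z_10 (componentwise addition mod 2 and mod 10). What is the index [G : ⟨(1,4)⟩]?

2

|⟨(1,4)⟩| = 10 and |G| = 20.
By Lagrange, [G : H] = |G|/|H| = 20/10 = 2.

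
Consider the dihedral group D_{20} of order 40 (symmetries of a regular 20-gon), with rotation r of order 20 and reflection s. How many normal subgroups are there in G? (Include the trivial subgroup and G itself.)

G has 48 subgroups. Checking conjugation-invariance by order — order 1: 1/1 normal; order 2: 1/21 normal; order 4: 1/11 normal; order 5: 1/1 normal; order 8: 0/5 normal; order 10: 1/5 normal; order 20: 3/3 normal; order 40: 1/1 normal.
Total normal subgroups: 9.

9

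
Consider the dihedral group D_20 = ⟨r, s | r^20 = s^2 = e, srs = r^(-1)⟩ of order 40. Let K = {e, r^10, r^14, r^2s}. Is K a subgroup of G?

No

r^14 ∈ K but its inverse r^6 ∉ K, so K is not a subgroup.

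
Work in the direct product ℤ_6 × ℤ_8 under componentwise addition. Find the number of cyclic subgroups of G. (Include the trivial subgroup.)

16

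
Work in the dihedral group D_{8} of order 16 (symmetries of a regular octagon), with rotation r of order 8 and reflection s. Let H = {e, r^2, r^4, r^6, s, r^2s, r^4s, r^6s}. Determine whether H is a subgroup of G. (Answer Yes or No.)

Yes

|H| = 8 divides |G| = 16, consistent with Lagrange.
H contains the identity, every element's inverse is in H, and H is closed under ·: it is a subgroup.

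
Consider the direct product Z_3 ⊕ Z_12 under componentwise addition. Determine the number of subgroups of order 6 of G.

|G| = 36 and 6 | 36, so subgroups of order 6 are possible by Lagrange.
The subgroups of order 6 are: {(0,0), (0,2), (0,4), (0,6), (0,8), (0,10)}; {(0,0), (0,6), (1,0), (1,6), (2,0), (2,6)}; {(0,0), (0,6), (1,4), (1,10), (2,2), (2,8)}; {(0,0), (0,6), (1,2), (1,8), (2,4), (2,10)}.
So G has 4 subgroups of order 6.

4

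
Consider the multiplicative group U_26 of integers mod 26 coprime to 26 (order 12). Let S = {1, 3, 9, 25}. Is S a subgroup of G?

Closure fails: 3 · 25 = 23 ∉ S. So S is not a subgroup.

No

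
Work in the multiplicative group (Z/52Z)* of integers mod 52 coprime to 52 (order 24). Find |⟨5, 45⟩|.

12

|⟨5⟩| = 4 and |⟨45⟩| = 12, so |H| is a multiple of lcm(4, 12) = 12 and divides |G| = 24.
Closing under the operation: H = {1, 5, 9, 17, 21, 25, 29, 33, 37, 41, 45, 49}, so |H| = 12.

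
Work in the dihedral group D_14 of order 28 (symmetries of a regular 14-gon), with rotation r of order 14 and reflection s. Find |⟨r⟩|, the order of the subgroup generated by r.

Computing powers of r: the smallest k with (r)^k = e is k = 14.

14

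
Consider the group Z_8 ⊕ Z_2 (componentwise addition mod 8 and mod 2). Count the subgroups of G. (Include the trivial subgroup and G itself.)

|G| = 16, so by Lagrange every subgroup order divides 16. Divisors: 1, 2, 4, 8, 16.
Subgroups by order — order 1: 1; order 2: 3; order 4: 3; order 8: 3; order 16: 1.
Total: 1 + 3 + 3 + 3 + 1 = 11.

11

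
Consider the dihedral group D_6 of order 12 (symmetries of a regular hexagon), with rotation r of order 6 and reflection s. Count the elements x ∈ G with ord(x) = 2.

7

The elements of order 2 are: r^3, s, rs, r^2s, r^3s, r^4s, r^5s.
That's 7.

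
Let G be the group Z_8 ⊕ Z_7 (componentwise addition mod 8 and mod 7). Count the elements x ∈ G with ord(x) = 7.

An element (a,b) has order lcm(ord(a), ord(b)); count pairs with lcm equal to 7.
Enumerating gives 6 such elements.

6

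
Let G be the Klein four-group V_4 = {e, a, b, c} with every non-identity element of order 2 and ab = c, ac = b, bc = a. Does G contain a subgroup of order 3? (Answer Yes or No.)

No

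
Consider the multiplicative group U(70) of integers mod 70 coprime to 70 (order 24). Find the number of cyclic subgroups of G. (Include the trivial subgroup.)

Group the elements of G by the cyclic subgroup they generate; each cyclic subgroup of order d accounts for φ(d) elements.
Cyclic subgroups by order — order 1: 1; order 2: 3; order 3: 1; order 4: 2; order 6: 3; order 12: 2.
Total: 12.

12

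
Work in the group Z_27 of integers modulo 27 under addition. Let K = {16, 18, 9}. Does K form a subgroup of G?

The identity 0 ∉ K, so K is not a subgroup.

No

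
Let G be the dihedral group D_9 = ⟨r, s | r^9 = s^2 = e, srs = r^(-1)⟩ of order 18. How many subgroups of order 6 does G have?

|G| = 18 and 6 | 18, so subgroups of order 6 are possible by Lagrange.
The subgroups of order 6 are: {e, r^3, r^6, r^2s, r^5s, r^8s}; {e, r^3, r^6, s, r^3s, r^6s}; {e, r^3, r^6, rs, r^4s, r^7s}.
So G has 3 subgroups of order 6.

3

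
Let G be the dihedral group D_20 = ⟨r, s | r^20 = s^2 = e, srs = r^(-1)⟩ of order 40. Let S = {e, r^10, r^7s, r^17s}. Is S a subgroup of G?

|S| = 4 divides |G| = 40, consistent with Lagrange.
S contains the identity, every element's inverse is in S, and S is closed under ·: it is a subgroup.

Yes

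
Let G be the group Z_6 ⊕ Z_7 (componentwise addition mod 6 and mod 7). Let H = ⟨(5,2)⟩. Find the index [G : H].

1

|⟨(5,2)⟩| = 42 and |G| = 42.
By Lagrange, [G : H] = |G|/|H| = 42/42 = 1.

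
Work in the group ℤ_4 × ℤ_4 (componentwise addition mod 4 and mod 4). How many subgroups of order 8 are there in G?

3

|G| = 16 and 8 | 16, so subgroups of order 8 are possible by Lagrange.
The subgroups of order 8 are: {(0,0), (0,1), (0,2), (0,3), (2,0), (2,1), (2,2), (2,3)}; {(0,0), (0,2), (1,0), (1,2), (2,0), (2,2), (3,0), (3,2)}; {(0,0), (0,2), (1,1), (1,3), (2,0), (2,2), (3,1), (3,3)}.
So G has 3 subgroups of order 8.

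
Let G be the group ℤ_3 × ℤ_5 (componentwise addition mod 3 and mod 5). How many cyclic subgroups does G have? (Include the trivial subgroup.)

A cyclic subgroup of order d is generated by each of its φ(d) elements of order d, so the cyclic subgroups of order d number (#elements of order d)/φ(d).
Cyclic subgroups by order — order 1: 1; order 3: 1; order 5: 1; order 15: 1.
Total: 4.

4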